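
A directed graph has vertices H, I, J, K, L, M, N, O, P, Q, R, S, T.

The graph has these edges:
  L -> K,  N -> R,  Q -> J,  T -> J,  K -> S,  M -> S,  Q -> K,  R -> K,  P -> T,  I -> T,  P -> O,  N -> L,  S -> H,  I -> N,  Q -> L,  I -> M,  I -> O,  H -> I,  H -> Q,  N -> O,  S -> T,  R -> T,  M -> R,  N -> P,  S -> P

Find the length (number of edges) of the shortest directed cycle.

4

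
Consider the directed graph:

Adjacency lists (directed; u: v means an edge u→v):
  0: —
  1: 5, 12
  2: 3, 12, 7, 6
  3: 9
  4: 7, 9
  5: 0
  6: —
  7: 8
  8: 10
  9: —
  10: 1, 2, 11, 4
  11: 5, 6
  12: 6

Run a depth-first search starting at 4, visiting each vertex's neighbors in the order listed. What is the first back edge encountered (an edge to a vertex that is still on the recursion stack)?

2→7

DFS from 4 (visiting each vertex's neighbors in the order listed); mark gray on enter, black on exit:
4 gray
  7 gray
    8 gray
      10 gray
        1 gray
          5 gray
            0 gray
            0 black
          5 black
          12 gray
            6 gray
            6 black
          12 black
        1 black
        2 gray
          3 gray
            9 gray
            9 black
          3 black
          2→12: 12 black — skip
          2→7: 7 is gray → back edge
First back edge: 2 → 7.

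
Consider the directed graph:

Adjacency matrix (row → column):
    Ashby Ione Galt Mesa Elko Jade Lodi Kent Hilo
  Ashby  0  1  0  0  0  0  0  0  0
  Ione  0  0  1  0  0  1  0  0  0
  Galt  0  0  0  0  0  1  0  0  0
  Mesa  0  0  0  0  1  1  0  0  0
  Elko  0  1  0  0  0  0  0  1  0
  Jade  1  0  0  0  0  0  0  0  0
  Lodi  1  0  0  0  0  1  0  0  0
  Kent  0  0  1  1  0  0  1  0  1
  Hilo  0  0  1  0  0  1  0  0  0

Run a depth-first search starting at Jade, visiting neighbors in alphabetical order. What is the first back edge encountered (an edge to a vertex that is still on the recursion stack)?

Galt->Jade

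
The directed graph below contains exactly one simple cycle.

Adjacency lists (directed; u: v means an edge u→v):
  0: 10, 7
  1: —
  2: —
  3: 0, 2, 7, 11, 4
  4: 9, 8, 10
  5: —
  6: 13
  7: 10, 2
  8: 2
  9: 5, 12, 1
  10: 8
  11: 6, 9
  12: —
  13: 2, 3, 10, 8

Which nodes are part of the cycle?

3, 6, 11, 13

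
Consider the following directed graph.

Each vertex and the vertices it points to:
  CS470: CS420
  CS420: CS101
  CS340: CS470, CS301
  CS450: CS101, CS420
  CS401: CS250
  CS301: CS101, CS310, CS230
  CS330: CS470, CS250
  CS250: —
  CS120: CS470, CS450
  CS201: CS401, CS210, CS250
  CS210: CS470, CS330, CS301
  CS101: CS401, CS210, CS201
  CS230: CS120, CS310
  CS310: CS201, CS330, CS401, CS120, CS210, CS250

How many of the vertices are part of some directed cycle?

A vertex is on a directed cycle iff it belongs to a strongly connected component of size ≥ 2 (or has a self-loop).
The vertices on cycles are {CS101, CS120, CS201, CS210, CS230, CS301, CS310, CS330, CS420, CS450, CS470} — 11 in total.

11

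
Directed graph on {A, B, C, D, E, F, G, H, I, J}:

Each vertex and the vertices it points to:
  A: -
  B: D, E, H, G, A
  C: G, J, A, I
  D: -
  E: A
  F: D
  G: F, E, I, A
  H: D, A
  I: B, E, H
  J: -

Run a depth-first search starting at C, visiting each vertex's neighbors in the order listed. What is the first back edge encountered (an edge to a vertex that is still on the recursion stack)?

B→G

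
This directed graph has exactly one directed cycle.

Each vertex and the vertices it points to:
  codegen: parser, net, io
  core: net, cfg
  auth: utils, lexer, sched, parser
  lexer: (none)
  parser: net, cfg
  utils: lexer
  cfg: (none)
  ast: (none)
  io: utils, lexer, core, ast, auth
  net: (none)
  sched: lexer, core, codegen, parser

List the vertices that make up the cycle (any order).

DFS with gray/black marking from codegen:
codegen gray
  parser gray
    net gray
    net black
    cfg gray
    cfg black
  parser black
  codegen→net: net black — skip
  io gray
    utils gray
      lexer gray
      lexer black
    utils black
    io→lexer: lexer black — skip
    core gray
      core→net: net black — skip
      core→cfg: cfg black — skip
    core black
    ast gray
    ast black
    auth gray
      auth→utils: utils black — skip
      auth→lexer: lexer black — skip
      sched gray
        sched→lexer: lexer black — skip
        sched→core: core black — skip
        sched→codegen: codegen is gray → back edge
Back edge closes the cycle codegen → io → auth → sched → codegen; its vertices are {io, auth, sched, codegen}.

io, auth, sched, codegen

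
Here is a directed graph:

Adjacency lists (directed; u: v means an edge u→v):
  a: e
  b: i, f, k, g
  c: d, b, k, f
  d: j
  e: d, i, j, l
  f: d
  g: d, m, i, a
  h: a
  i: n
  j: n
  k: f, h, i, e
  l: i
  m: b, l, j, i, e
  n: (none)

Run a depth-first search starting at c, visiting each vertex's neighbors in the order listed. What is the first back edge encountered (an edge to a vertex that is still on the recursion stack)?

m→b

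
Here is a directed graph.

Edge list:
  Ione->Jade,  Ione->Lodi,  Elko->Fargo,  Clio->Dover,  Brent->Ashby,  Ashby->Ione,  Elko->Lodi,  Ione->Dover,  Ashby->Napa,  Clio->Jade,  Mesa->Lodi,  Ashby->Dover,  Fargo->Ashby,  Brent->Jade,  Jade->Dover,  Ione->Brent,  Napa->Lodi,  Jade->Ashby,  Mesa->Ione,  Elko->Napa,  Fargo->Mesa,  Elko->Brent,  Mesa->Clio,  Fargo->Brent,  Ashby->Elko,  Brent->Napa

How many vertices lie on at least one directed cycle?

8

A vertex is on a directed cycle iff it belongs to a strongly connected component of size ≥ 2 (or has a self-loop).
The vertices on cycles are {Clio, Elko, Ione, Jade, Mesa, Ashby, Brent, Fargo} — 8 in total.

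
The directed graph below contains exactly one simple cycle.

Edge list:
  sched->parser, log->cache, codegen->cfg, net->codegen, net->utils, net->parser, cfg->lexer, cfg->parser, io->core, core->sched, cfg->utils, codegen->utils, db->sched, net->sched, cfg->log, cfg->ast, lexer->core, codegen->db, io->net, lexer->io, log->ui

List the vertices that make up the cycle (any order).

DFS with gray/black marking from codegen:
codegen gray
  db gray
    sched gray
      parser gray
      parser black
    sched black
  db black
  utils gray
  utils black
  cfg gray
    ast gray
    ast black
    log gray
      cache gray
      cache black
      ui gray
      ui black
    log black
    cfg→parser: parser black — skip
    lexer gray
      core gray
        core→sched: sched black — skip
      core black
      io gray
        net gray
          net→utils: utils black — skip
          net→parser: parser black — skip
          net→codegen: codegen is gray → back edge
Back edge closes the cycle codegen → cfg → lexer → io → net → codegen; its vertices are {io, cfg, net, lexer, codegen}.

io, cfg, net, lexer, codegen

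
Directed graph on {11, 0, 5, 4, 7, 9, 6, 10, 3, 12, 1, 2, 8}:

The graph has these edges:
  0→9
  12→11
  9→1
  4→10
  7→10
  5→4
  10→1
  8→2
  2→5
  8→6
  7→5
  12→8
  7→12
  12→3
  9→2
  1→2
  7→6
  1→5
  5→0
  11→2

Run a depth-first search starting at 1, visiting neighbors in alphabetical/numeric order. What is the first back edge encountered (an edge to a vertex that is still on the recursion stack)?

9->1

DFS from 1 (visiting neighbors in alphabetical/numeric order); mark gray on enter, black on exit:
1 gray
  2 gray
    5 gray
      0 gray
        9 gray
          9→1: 1 is gray → back edge
First back edge: 9 → 1.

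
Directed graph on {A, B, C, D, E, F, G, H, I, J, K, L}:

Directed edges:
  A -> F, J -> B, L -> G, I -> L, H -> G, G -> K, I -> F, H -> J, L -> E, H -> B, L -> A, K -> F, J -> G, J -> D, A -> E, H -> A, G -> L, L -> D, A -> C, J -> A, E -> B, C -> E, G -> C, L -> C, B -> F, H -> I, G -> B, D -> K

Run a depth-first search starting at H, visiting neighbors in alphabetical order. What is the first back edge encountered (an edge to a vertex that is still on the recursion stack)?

L→G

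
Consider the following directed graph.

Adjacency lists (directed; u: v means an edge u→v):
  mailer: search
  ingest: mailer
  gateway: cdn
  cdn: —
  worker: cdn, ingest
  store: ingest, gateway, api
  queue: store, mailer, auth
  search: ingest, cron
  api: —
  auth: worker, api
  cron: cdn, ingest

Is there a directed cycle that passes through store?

No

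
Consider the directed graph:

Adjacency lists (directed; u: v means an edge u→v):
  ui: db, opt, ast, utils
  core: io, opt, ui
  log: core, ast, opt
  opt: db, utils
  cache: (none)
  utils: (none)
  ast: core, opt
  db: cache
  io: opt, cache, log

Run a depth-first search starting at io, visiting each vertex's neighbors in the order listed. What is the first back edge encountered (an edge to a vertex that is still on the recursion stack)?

core→io

DFS from io (visiting each vertex's neighbors in the order listed); mark gray on enter, black on exit:
io gray
  opt gray
    db gray
      cache gray
      cache black
    db black
    utils gray
    utils black
  opt black
  io→cache: cache black — skip
  log gray
    core gray
      core→io: io is gray → back edge
First back edge: core → io.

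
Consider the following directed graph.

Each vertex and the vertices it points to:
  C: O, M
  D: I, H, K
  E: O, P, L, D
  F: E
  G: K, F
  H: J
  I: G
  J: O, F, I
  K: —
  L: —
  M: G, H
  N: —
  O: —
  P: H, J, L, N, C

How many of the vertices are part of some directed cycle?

A vertex is on a directed cycle iff it belongs to a strongly connected component of size ≥ 2 (or has a self-loop).
The vertices on cycles are {C, D, E, F, G, H, I, J, M, P} — 10 in total.

10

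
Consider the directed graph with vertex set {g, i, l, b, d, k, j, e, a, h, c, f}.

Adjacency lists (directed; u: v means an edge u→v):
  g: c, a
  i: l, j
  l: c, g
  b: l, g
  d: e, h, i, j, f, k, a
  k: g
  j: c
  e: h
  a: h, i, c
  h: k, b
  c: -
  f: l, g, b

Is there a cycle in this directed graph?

DFS with white/gray/black marking, starting from g:
g gray
  c gray
  c black
  a gray
    h gray
      k gray
        k→g: g is gray → back edge
Back edge found, so a cycle exists: g → a → h → k → g.

Yes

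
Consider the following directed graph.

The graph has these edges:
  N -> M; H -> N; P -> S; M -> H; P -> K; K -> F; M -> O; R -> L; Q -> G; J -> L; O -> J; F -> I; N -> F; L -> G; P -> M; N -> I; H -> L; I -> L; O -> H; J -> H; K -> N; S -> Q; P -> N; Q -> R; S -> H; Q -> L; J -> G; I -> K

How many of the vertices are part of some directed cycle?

8

A vertex is on a directed cycle iff it belongs to a strongly connected component of size ≥ 2 (or has a self-loop).
The vertices on cycles are {F, H, I, J, K, M, N, O} — 8 in total.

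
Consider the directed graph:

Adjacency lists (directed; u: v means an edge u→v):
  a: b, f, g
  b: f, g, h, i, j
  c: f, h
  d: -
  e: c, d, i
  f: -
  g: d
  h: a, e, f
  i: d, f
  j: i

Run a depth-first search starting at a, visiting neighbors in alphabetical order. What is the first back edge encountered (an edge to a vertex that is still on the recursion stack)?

h→a

DFS from a (visiting neighbors in alphabetical order); mark gray on enter, black on exit:
a gray
  b gray
    f gray
    f black
    g gray
      d gray
      d black
    g black
    h gray
      h→a: a is gray → back edge
First back edge: h → a.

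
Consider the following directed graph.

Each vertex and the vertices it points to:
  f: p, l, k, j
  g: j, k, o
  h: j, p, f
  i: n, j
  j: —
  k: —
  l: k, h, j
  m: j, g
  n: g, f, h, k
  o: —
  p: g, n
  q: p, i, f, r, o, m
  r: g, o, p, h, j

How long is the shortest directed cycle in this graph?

For each vertex v, BFS finds the shortest path from v back to v.
The shortest such closed walk is f → l → h → f, length 3.

3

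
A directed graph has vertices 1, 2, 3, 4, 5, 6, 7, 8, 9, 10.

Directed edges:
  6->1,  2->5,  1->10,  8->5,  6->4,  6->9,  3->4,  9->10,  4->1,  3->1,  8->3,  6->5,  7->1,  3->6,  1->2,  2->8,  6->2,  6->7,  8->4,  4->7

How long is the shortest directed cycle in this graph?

For each vertex v, BFS finds the shortest path from v back to v.
The shortest such closed walk is 6 → 2 → 8 → 3 → 6, length 4.

4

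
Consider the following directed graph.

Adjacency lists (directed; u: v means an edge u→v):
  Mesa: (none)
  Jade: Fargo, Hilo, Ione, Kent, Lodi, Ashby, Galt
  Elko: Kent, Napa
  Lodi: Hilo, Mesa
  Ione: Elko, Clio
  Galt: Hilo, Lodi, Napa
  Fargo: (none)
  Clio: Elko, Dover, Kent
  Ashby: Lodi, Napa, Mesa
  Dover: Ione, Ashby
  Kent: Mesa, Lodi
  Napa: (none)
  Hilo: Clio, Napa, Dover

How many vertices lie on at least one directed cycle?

A vertex is on a directed cycle iff it belongs to a strongly connected component of size ≥ 2 (or has a self-loop).
The vertices on cycles are {Clio, Elko, Hilo, Ione, Kent, Lodi, Ashby, Dover} — 8 in total.

8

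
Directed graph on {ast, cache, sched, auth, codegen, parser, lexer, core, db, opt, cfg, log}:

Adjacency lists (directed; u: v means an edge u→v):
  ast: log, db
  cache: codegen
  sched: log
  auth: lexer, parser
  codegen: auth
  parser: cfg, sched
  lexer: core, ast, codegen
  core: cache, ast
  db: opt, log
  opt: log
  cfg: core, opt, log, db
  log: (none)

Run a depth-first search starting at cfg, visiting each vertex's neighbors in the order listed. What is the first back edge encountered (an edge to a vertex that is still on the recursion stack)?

lexer->core

DFS from cfg (visiting each vertex's neighbors in the order listed); mark gray on enter, black on exit:
cfg gray
  core gray
    cache gray
      codegen gray
        auth gray
          lexer gray
            lexer→core: core is gray → back edge
First back edge: lexer → core.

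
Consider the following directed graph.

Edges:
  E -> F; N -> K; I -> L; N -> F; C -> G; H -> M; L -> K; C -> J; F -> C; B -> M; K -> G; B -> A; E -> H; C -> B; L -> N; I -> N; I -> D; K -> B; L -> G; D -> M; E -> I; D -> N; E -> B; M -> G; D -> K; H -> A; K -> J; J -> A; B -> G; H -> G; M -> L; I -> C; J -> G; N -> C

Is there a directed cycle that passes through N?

Yes

N is on a cycle iff N can reach itself via ≥1 edge.
N → K → B → M → L → N — yes.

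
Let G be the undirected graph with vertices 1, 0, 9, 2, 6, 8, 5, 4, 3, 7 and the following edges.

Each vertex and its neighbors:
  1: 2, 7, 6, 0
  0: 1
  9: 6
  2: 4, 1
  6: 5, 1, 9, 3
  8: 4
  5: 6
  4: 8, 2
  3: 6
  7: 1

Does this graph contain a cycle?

No

DFS, tracking each vertex's parent; an edge to a visited non-parent vertex closes a cycle.
Start from 5:
visit 5 (parent –)
  visit 6 (parent 5)
    6–5: parent, skip
    visit 1 (parent 6)
      visit 2 (parent 1)
        visit 4 (parent 2)
          visit 8 (parent 4)
            8–4: parent, skip
          4–2: parent, skip
        2–1: parent, skip
      visit 7 (parent 1)
        7–1: parent, skip
      1–6: parent, skip
      visit 0 (parent 1)
        0–1: parent, skip
    visit 9 (parent 6)
      9–6: parent, skip
    visit 3 (parent 6)
      3–6: parent, skip
No non-parent visited neighbor found — the graph is a forest.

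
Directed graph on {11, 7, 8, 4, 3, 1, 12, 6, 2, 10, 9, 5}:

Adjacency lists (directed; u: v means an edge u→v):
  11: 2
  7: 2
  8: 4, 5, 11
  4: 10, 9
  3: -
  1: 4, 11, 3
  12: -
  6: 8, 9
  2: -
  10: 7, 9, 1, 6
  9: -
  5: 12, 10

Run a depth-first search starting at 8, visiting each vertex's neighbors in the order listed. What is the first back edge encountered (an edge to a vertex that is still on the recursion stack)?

1->4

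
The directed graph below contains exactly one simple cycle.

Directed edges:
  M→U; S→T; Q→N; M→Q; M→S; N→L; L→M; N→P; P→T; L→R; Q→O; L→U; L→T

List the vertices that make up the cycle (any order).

DFS with gray/black marking from Q:
Q gray
  O gray
  O black
  N gray
    L gray
      R gray
      R black
      M gray
        S gray
          T gray
          T black
        S black
        U gray
        U black
        M→Q: Q is gray → back edge
Back edge closes the cycle Q → N → L → M → Q; its vertices are {L, M, N, Q}.

L, M, N, Q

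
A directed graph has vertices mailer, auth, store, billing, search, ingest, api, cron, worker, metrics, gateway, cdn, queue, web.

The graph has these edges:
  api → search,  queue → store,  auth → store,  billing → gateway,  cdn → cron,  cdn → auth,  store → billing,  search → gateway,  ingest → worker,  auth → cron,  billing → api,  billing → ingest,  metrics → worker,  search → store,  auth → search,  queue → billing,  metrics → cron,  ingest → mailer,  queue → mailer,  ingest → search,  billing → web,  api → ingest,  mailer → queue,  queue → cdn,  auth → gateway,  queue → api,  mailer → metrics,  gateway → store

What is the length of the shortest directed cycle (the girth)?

For each vertex v, BFS finds the shortest path from v back to v.
The shortest such closed walk is queue → mailer → queue, length 2.

2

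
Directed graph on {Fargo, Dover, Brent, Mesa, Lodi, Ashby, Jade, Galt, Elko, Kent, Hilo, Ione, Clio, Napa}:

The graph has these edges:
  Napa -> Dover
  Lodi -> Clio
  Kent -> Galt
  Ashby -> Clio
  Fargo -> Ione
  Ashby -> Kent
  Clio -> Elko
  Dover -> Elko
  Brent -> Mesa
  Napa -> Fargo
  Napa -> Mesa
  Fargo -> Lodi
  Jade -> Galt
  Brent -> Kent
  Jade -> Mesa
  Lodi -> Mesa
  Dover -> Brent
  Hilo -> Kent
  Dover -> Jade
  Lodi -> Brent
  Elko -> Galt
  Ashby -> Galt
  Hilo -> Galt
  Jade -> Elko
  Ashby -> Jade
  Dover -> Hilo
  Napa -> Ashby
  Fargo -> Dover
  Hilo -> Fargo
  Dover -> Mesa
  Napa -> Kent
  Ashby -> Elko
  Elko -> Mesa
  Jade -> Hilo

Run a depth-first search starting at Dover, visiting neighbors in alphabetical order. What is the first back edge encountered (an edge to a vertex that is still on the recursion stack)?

Fargo→Dover

DFS from Dover (visiting neighbors in alphabetical order); mark gray on enter, black on exit:
Dover gray
  Brent gray
    Kent gray
      Galt gray
      Galt black
    Kent black
    Mesa gray
    Mesa black
  Brent black
  Elko gray
    Elko→Galt: Galt black — skip
    Elko→Mesa: Mesa black — skip
  Elko black
  Hilo gray
    Fargo gray
      Fargo→Dover: Dover is gray → back edge
First back edge: Fargo → Dover.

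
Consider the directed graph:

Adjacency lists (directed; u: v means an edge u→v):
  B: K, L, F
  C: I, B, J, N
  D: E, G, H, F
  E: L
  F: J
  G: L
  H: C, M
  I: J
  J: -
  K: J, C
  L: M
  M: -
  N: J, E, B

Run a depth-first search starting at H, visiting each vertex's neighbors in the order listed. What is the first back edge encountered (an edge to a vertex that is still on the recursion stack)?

K->C

DFS from H (visiting each vertex's neighbors in the order listed); mark gray on enter, black on exit:
H gray
  C gray
    I gray
      J gray
      J black
    I black
    B gray
      K gray
        K→J: J black — skip
        K→C: C is gray → back edge
First back edge: K → C.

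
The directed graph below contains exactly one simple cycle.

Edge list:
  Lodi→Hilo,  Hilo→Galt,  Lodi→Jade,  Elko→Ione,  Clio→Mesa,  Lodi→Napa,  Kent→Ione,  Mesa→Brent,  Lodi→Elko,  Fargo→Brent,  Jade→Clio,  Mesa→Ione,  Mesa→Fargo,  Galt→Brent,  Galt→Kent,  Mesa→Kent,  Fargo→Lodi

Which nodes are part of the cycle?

Clio, Jade, Lodi, Mesa, Fargo

DFS with gray/black marking from Lodi:
Lodi gray
  Hilo gray
    Galt gray
      Kent gray
        Ione gray
        Ione black
      Kent black
      Brent gray
      Brent black
    Galt black
  Hilo black
  Elko gray
    Elko→Ione: Ione black — skip
  Elko black
  Napa gray
  Napa black
  Jade gray
    Clio gray
      Mesa gray
        Fargo gray
          Fargo→Brent: Brent black — skip
          Fargo→Lodi: Lodi is gray → back edge
Back edge closes the cycle Lodi → Jade → Clio → Mesa → Fargo → Lodi; its vertices are {Clio, Jade, Lodi, Mesa, Fargo}.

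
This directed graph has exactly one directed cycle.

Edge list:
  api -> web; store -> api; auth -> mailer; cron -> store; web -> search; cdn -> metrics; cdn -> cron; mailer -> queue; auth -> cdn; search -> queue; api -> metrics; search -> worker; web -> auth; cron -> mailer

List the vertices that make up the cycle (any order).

DFS with gray/black marking from web:
web gray
  search gray
    queue gray
    queue black
    worker gray
    worker black
  search black
  auth gray
    cdn gray
      cron gray
        store gray
          api gray
            api→web: web is gray → back edge
Back edge closes the cycle web → auth → cdn → cron → store → api → web; its vertices are {api, cdn, web, auth, cron, store}.

api, cdn, web, auth, cron, store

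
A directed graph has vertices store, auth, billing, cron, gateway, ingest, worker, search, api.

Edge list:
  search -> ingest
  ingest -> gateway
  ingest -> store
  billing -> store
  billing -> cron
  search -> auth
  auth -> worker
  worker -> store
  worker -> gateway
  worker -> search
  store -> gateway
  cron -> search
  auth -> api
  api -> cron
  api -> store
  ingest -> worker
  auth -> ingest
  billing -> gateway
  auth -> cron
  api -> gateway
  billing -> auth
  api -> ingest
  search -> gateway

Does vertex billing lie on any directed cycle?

No

billing lies on a cycle iff there is a path from billing back to itself.
Exploring from billing, it never reaches itself; equivalently, its strongly connected component is a singleton.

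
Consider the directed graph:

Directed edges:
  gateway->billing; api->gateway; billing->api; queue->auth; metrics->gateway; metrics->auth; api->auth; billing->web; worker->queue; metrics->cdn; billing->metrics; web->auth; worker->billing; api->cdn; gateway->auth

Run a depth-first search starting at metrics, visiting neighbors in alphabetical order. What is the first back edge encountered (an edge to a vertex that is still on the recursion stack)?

api→gateway

DFS from metrics (visiting neighbors in alphabetical order); mark gray on enter, black on exit:
metrics gray
  auth gray
  auth black
  cdn gray
  cdn black
  gateway gray
    gateway→auth: auth black — skip
    billing gray
      api gray
        api→auth: auth black — skip
        api→cdn: cdn black — skip
        api→gateway: gateway is gray → back edge
First back edge: api → gateway.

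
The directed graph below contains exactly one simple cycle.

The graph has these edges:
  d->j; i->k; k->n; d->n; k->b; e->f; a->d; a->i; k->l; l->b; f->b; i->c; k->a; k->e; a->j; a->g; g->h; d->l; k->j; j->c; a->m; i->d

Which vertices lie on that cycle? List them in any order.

DFS with gray/black marking from a:
a gray
  m gray
  m black
  d gray
    n gray
    n black
    l gray
      b gray
      b black
    l black
    j gray
      c gray
      c black
    j black
  d black
  a→j: j black — skip
  g gray
    h gray
    h black
  g black
  i gray
    k gray
      k→a: a is gray → back edge
Back edge closes the cycle a → i → k → a; its vertices are {a, i, k}.

a, i, k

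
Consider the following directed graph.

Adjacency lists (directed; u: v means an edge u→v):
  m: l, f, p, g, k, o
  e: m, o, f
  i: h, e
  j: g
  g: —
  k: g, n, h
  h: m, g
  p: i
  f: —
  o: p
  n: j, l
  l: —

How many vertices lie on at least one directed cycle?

A vertex is on a directed cycle iff it belongs to a strongly connected component of size ≥ 2 (or has a self-loop).
The vertices on cycles are {e, h, i, k, m, o, p} — 7 in total.

7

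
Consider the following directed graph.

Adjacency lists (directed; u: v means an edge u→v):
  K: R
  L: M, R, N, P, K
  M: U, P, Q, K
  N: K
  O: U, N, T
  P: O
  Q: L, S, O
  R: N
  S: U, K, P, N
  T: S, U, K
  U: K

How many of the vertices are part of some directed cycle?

A vertex is on a directed cycle iff it belongs to a strongly connected component of size ≥ 2 (or has a self-loop).
The vertices on cycles are {K, L, M, N, O, P, Q, R, S, T} — 10 in total.

10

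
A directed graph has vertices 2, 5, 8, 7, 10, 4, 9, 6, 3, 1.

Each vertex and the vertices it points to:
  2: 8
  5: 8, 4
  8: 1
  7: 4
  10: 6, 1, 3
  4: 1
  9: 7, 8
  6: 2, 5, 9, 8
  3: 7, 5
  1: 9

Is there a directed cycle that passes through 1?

1 is on a cycle iff 1 can reach itself via ≥1 edge.
1 → 9 → 8 → 1 — yes.

Yes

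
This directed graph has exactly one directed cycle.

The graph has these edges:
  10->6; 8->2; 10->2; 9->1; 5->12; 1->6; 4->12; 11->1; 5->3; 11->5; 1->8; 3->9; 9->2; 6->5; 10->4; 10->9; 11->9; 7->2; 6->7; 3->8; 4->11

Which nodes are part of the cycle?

DFS with gray/black marking from 6:
6 gray
  7 gray
    2 gray
    2 black
  7 black
  5 gray
    3 gray
      8 gray
        8→2: 2 black — skip
      8 black
      9 gray
        1 gray
          1→8: 8 black — skip
          1→6: 6 is gray → back edge
Back edge closes the cycle 6 → 5 → 3 → 9 → 1 → 6; its vertices are {1, 3, 5, 6, 9}.

1, 3, 5, 6, 9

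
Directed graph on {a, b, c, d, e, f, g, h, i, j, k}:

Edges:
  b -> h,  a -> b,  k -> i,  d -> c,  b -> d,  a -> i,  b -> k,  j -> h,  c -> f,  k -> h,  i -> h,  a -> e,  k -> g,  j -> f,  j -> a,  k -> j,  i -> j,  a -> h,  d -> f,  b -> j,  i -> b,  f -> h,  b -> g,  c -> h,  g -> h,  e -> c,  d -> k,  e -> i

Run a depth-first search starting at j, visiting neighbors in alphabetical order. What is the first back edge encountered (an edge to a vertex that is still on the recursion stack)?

i→b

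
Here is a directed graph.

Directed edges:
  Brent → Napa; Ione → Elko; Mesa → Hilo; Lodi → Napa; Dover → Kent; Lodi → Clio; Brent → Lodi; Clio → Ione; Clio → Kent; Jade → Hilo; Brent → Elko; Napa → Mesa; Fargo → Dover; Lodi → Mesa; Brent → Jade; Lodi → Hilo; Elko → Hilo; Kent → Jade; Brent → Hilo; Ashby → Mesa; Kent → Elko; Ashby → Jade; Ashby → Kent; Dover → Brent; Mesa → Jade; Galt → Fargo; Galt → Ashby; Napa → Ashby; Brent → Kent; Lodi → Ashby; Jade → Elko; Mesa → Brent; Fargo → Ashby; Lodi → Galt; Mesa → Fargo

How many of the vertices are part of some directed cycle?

8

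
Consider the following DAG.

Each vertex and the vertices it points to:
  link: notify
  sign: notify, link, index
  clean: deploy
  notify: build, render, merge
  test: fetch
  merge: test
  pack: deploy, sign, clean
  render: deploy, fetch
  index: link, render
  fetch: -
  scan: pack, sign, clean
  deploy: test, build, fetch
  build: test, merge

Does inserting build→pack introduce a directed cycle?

Yes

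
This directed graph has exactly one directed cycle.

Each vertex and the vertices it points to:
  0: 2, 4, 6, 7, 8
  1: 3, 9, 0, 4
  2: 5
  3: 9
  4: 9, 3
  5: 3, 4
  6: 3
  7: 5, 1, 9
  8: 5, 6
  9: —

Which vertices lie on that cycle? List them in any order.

0, 1, 7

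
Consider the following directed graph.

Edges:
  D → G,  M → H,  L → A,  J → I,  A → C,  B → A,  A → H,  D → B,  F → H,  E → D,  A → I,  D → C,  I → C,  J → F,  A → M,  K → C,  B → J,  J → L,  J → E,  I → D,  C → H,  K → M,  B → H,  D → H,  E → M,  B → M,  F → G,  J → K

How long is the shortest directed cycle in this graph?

For each vertex v, BFS finds the shortest path from v back to v.
The shortest such closed walk is B → A → I → D → B, length 4.

4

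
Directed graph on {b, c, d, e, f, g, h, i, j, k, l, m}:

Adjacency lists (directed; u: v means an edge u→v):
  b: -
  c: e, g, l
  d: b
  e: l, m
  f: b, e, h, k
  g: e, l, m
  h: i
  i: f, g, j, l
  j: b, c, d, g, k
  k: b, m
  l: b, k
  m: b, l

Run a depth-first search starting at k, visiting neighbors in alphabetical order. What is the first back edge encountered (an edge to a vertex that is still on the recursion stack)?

l->k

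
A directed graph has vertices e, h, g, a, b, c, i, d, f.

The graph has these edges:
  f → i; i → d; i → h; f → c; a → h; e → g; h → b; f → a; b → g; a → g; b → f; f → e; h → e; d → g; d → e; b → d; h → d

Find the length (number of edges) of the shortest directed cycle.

4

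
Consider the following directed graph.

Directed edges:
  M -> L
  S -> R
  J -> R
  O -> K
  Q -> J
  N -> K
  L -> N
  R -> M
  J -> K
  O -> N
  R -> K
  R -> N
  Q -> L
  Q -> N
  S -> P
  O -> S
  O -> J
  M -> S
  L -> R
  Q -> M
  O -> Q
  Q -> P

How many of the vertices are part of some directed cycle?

4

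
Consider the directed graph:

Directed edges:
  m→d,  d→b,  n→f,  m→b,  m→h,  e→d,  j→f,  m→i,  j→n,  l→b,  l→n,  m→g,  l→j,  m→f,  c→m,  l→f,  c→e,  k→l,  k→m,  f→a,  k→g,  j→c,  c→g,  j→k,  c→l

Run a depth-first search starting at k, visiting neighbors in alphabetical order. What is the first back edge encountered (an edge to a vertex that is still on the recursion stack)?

DFS from k (visiting neighbors in alphabetical order); mark gray on enter, black on exit:
k gray
  g gray
  g black
  l gray
    b gray
    b black
    f gray
      a gray
      a black
    f black
    j gray
      c gray
        e gray
          d gray
            d→b: b black — skip
          d black
        e black
        c→g: g black — skip
        c→l: l is gray → back edge
First back edge: c → l.

c→l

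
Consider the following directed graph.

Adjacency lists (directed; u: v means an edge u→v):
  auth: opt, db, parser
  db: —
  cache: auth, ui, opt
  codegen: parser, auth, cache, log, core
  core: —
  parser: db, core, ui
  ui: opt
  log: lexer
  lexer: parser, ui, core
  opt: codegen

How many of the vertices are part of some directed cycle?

8

A vertex is on a directed cycle iff it belongs to a strongly connected component of size ≥ 2 (or has a self-loop).
The vertices on cycles are {ui, log, opt, auth, cache, lexer, parser, codegen} — 8 in total.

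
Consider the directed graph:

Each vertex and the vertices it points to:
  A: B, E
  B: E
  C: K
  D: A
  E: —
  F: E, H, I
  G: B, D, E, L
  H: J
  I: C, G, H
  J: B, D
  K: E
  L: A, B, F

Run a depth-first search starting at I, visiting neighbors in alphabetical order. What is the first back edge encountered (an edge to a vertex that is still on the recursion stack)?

DFS from I (visiting neighbors in alphabetical order); mark gray on enter, black on exit:
I gray
  C gray
    K gray
      E gray
      E black
    K black
  C black
  G gray
    B gray
      B→E: E black — skip
    B black
    D gray
      A gray
        A→B: B black — skip
        A→E: E black — skip
      A black
    D black
    G→E: E black — skip
    L gray
      L→A: A black — skip
      L→B: B black — skip
      F gray
        F→E: E black — skip
        H gray
          J gray
            J→B: B black — skip
            J→D: D black — skip
          J black
        H black
        F→I: I is gray → back edge
First back edge: F → I.

F→I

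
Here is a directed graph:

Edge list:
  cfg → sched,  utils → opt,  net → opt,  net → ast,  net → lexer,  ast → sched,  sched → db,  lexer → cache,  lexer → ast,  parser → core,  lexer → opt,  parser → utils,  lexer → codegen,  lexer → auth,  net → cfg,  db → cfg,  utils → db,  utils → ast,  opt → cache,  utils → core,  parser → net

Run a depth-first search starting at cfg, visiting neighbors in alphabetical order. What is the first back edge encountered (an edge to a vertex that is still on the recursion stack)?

DFS from cfg (visiting neighbors in alphabetical order); mark gray on enter, black on exit:
cfg gray
  sched gray
    db gray
      db→cfg: cfg is gray → back edge
First back edge: db → cfg.

db->cfg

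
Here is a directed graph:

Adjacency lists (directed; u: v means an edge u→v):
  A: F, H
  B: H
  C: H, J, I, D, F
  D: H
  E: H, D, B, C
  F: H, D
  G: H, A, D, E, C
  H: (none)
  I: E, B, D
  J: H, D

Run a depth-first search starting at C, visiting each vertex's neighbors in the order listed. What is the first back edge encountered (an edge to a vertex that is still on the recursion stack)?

E->C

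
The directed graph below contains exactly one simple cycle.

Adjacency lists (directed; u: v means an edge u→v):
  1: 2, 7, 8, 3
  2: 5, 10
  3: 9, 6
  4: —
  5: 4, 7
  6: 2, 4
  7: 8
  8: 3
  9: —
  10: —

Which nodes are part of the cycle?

DFS with gray/black marking from 8:
8 gray
  3 gray
    9 gray
    9 black
    6 gray
      2 gray
        5 gray
          4 gray
          4 black
          7 gray
            7→8: 8 is gray → back edge
Back edge closes the cycle 8 → 3 → 6 → 2 → 5 → 7 → 8; its vertices are {2, 3, 5, 6, 7, 8}.

2, 3, 5, 6, 7, 8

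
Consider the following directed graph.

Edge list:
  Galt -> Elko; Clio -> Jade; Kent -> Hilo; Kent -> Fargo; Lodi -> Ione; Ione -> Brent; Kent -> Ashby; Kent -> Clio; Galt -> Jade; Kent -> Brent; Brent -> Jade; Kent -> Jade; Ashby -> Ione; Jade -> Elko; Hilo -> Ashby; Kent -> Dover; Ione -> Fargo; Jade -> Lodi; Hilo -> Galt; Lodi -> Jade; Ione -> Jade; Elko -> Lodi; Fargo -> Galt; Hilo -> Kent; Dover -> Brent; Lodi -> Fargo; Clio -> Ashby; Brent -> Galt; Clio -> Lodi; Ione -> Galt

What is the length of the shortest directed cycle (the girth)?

For each vertex v, BFS finds the shortest path from v back to v.
The shortest such closed walk is Kent → Hilo → Kent, length 2.

2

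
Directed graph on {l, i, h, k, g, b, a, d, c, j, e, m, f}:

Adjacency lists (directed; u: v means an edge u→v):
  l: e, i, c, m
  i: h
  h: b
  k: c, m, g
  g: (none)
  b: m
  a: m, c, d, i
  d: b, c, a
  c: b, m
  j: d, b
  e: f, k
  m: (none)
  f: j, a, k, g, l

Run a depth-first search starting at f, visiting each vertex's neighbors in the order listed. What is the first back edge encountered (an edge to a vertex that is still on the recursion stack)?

DFS from f (visiting each vertex's neighbors in the order listed); mark gray on enter, black on exit:
f gray
  j gray
    d gray
      b gray
        m gray
        m black
      b black
      c gray
        c→b: b black — skip
        c→m: m black — skip
      c black
      a gray
        a→m: m black — skip
        a→c: c black — skip
        a→d: d is gray → back edge
First back edge: a → d.

a→d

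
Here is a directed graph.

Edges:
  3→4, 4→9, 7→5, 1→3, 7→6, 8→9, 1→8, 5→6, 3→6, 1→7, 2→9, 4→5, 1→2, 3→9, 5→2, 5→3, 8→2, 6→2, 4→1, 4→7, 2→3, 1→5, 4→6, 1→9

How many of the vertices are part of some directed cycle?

A vertex is on a directed cycle iff it belongs to a strongly connected component of size ≥ 2 (or has a self-loop).
The vertices on cycles are {1, 2, 3, 4, 5, 6, 7, 8} — 8 in total.

8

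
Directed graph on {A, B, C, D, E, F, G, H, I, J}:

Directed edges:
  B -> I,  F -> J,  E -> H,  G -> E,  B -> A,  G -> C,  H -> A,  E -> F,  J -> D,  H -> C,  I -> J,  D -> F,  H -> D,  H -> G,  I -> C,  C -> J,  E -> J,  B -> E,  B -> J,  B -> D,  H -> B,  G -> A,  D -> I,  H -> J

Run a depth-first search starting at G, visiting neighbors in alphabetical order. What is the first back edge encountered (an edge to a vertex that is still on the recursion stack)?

F→J

DFS from G (visiting neighbors in alphabetical order); mark gray on enter, black on exit:
G gray
  A gray
  A black
  C gray
    J gray
      D gray
        F gray
          F→J: J is gray → back edge
First back edge: F → J.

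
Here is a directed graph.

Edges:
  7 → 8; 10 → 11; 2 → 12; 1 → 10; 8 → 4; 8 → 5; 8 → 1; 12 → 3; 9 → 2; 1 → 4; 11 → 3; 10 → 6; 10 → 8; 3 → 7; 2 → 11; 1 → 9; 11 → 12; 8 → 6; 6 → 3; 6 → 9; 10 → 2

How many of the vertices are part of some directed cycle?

10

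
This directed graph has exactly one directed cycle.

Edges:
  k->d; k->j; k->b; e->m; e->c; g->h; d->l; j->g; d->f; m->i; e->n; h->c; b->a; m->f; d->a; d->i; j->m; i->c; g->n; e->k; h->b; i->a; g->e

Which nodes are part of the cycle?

e, g, j, k

DFS with gray/black marking from k:
k gray
  d gray
    a gray
    a black
    i gray
      c gray
      c black
      i→a: a black — skip
    i black
    f gray
    f black
    l gray
    l black
  d black
  j gray
    g gray
      e gray
        e→k: k is gray → back edge
Back edge closes the cycle k → j → g → e → k; its vertices are {e, g, j, k}.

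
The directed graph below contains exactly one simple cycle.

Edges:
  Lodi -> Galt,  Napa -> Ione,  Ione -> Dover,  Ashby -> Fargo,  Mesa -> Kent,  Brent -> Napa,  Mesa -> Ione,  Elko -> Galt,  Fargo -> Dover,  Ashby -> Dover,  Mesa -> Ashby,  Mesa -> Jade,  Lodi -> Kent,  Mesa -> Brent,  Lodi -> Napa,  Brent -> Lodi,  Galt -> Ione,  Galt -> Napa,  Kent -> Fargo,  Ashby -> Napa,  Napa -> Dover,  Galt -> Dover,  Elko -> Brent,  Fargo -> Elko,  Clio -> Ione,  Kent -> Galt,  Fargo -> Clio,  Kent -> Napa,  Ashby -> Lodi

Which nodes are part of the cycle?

DFS with gray/black marking from Fargo:
Fargo gray
  Elko gray
    Galt gray
      Napa gray
        Ione gray
          Dover gray
          Dover black
        Ione black
        Napa→Dover: Dover black — skip
      Napa black
      Galt→Ione: Ione black — skip
      Galt→Dover: Dover black — skip
    Galt black
    Brent gray
      Lodi gray
        Lodi→Galt: Galt black — skip
        Kent gray
          Kent→Napa: Napa black — skip
          Kent→Galt: Galt black — skip
          Kent→Fargo: Fargo is gray → back edge
Back edge closes the cycle Fargo → Elko → Brent → Lodi → Kent → Fargo; its vertices are {Elko, Kent, Lodi, Brent, Fargo}.

Elko, Kent, Lodi, Brent, Fargo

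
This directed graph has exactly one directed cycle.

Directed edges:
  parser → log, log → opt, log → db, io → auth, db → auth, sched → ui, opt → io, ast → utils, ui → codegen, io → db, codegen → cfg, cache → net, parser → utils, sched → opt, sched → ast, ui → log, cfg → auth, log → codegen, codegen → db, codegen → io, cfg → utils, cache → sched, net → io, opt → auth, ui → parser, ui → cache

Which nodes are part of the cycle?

ui, cache, sched

DFS with gray/black marking from ui:
ui gray
  cache gray
    net gray
      io gray
        db gray
          auth gray
          auth black
        db black
        io→auth: auth black — skip
      io black
    net black
    sched gray
      ast gray
        utils gray
        utils black
      ast black
      opt gray
        opt→auth: auth black — skip
        opt→io: io black — skip
      opt black
      sched→ui: ui is gray → back edge
Back edge closes the cycle ui → cache → sched → ui; its vertices are {ui, cache, sched}.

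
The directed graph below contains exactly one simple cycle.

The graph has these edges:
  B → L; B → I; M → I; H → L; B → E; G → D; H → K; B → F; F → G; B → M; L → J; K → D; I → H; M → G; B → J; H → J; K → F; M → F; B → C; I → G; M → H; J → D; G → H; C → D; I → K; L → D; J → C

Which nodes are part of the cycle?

F, G, H, K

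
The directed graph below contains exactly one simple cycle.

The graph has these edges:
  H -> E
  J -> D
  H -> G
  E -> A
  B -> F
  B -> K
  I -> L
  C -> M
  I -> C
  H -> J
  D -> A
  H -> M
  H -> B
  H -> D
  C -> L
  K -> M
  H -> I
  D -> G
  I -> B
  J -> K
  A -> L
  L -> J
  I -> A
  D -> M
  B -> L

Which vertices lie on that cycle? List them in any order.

A, D, J, L

DFS with gray/black marking from J:
J gray
  K gray
    M gray
    M black
  K black
  D gray
    G gray
    G black
    A gray
      L gray
        L→J: J is gray → back edge
Back edge closes the cycle J → D → A → L → J; its vertices are {A, D, J, L}.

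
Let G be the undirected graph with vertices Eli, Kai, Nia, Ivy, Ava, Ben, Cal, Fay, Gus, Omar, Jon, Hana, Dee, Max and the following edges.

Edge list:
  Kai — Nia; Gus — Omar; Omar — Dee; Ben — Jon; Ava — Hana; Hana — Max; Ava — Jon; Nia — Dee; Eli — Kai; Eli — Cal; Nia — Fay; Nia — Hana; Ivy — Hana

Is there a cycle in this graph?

No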